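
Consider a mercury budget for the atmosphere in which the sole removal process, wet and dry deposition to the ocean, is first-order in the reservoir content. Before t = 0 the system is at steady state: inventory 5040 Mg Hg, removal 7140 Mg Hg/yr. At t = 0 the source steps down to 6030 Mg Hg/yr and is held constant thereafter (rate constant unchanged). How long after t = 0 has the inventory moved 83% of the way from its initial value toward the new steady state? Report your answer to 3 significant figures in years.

τ = M₀/F₀ = 5040/7140 = 0.7059 yr.
The remaining gap fraction is e^(−t/τ); 83% covered ⇒ e^(−t/τ) = 0.170.
t = −τ ln(0.170) = 0.7059 × 1.772 = 1.251 yr.

1.25 yr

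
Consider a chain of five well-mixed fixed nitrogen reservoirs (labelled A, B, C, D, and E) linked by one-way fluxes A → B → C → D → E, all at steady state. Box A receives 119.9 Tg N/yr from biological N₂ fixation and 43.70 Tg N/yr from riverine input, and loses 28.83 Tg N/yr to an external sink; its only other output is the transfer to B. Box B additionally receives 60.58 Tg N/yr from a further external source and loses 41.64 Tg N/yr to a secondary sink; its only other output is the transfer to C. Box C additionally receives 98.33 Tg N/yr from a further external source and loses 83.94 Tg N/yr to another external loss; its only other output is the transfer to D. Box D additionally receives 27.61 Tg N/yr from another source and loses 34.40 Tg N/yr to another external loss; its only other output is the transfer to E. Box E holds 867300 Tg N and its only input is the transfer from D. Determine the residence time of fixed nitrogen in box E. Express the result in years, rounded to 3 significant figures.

5380 yr

Box A: F(A→B) = (119.9 + 43.70) − 28.83 = 134.77 Tg N/yr.
Box B: F(B→C) = (134.77 + 60.58) − 41.64 = 153.71 Tg N/yr.
Box C: F(C→D) = (153.71 + 98.33) − 83.94 = 168.10 Tg N/yr.
Box D: F(D→E) = (168.10 + 27.61) − 34.40 = 161.31 Tg N/yr.
Box E throughput = its input = 161.31 Tg N/yr; τ = 867300 / 161.31 = 5377 yr.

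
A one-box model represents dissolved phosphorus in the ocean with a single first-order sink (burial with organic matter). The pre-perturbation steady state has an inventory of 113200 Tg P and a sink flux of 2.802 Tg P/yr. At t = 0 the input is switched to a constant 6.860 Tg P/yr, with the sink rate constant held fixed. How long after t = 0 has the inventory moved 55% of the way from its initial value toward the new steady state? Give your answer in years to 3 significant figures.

τ = M₀/F₀ = 113200/2.802 = 40400 yr.
The remaining gap fraction is e^(−t/τ); 55% covered ⇒ e^(−t/τ) = 0.450.
t = −τ ln(0.450) = 40400 × 0.7985 = 32260 yr.

32300 yr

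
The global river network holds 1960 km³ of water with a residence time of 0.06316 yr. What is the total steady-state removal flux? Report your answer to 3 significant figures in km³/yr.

F = M / τ = 1960 / 0.06316 = 31030 km³/yr.

31000 km³/yr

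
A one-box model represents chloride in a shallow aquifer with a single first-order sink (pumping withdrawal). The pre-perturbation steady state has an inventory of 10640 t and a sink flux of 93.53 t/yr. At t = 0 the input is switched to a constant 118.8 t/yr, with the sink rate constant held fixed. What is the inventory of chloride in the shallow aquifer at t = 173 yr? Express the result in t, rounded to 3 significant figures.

12900 t

τ = M₀/F₀ = 10640/93.53 = 113.8 yr; rate constant k = 1/τ.
New steady state M_∞ = F₁/k = F₁·τ = 118.8 × 113.8 = 13515 t.
M(t) = M_∞ + (M₀ − M_∞)·e^(−t/τ); t/τ = 173/113.8 = 1.521, so e^(−t/τ) = 0.2185.
M(t) = 13515 − 2875 × 0.2185 = 12886 t.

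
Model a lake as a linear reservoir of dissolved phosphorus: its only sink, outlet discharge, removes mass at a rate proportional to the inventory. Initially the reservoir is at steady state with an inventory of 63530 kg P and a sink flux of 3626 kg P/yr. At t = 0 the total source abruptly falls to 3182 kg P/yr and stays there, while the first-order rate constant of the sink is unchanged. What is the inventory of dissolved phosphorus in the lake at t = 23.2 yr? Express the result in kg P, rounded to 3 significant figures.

τ = M₀/F₀ = 63530/3626 = 17.52 yr; rate constant k = 1/τ.
New steady state M_∞ = F₁/k = F₁·τ = 3182 × 17.52 = 55751 kg P.
M(t) = M_∞ + (M₀ − M_∞)·e^(−t/τ); t/τ = 23.2/17.52 = 1.324, so e^(−t/τ) = 0.2660.
M(t) = 55751 + 7779 × 0.2660 = 57820 kg P.

57800 kg P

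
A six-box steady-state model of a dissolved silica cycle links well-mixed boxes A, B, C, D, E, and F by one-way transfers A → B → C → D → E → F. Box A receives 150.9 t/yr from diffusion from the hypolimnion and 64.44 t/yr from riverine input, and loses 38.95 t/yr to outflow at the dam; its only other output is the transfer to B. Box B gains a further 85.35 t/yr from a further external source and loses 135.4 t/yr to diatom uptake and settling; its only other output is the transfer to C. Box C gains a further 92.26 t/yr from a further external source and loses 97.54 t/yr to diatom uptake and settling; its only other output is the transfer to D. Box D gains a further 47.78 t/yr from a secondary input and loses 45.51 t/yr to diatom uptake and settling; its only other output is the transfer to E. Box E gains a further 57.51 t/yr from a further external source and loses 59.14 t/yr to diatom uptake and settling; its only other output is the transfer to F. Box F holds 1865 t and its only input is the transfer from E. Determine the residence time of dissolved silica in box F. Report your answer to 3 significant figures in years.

15.3 yr

Box A: F(A→B) = (150.9 + 64.44) − 38.95 = 176.39 t/yr.
Box B: F(B→C) = (176.39 + 85.35) − 135.4 = 126.34 t/yr.
Box C: F(C→D) = (126.34 + 92.26) − 97.54 = 121.06 t/yr.
Box D: F(D→E) = (121.06 + 47.78) − 45.51 = 123.33 t/yr.
Box E: F(E→F) = (123.33 + 57.51) − 59.14 = 121.70 t/yr.
Box F throughput = its input = 121.70 t/yr; τ = 1865 / 121.70 = 15.32 yr.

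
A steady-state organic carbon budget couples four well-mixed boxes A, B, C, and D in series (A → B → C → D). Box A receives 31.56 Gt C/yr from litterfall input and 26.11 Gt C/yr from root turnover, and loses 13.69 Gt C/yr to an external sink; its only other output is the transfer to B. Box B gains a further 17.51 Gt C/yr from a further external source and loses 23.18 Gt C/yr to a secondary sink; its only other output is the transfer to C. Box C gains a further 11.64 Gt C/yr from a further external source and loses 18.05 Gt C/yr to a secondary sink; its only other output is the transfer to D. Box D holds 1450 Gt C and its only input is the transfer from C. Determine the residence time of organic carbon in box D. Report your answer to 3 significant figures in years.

45.5 yr

Box A: F(A→B) = (31.56 + 26.11) − 13.69 = 43.980 Gt C/yr.
Box B: F(B→C) = (43.980 + 17.51) − 23.18 = 38.310 Gt C/yr.
Box C: F(C→D) = (38.310 + 11.64) − 18.05 = 31.900 Gt C/yr.
Box D throughput = its input = 31.900 Gt C/yr; τ = 1450 / 31.900 = 45.45 yr.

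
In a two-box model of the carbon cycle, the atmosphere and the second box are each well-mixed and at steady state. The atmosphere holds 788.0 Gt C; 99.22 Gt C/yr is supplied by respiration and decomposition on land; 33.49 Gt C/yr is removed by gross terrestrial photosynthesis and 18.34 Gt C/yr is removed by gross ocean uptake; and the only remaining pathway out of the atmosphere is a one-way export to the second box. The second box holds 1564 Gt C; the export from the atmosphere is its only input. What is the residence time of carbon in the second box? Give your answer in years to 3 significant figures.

Balance the atmosphere: ΣF_in = 99.220 Gt C/yr.
Export to the second box = ΣF_in − (33.49 + 18.34) = 47.390 Gt C/yr.
At steady state the output of the second box equals its input, 47.390 Gt C/yr.
τ = M / F = 1564 / 47.390 = 33.00 yr.

33.0 yr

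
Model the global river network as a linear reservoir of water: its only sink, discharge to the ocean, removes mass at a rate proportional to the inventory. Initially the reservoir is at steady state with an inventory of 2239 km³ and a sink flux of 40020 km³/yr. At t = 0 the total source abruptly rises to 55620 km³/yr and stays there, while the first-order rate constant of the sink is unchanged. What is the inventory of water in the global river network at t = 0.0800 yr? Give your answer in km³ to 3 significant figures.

τ = M₀/F₀ = 2239/40020 = 0.05595 yr; rate constant k = 1/τ.
New steady state M_∞ = F₁/k = F₁·τ = 55620 × 0.05595 = 3111.8 km³.
M(t) = M_∞ + (M₀ − M_∞)·e^(−t/τ); t/τ = 0.0800/0.05595 = 1.430, so e^(−t/τ) = 0.2393.
M(t) = 3111.8 − 872.8 × 0.2393 = 2902.9 km³.

2900 km³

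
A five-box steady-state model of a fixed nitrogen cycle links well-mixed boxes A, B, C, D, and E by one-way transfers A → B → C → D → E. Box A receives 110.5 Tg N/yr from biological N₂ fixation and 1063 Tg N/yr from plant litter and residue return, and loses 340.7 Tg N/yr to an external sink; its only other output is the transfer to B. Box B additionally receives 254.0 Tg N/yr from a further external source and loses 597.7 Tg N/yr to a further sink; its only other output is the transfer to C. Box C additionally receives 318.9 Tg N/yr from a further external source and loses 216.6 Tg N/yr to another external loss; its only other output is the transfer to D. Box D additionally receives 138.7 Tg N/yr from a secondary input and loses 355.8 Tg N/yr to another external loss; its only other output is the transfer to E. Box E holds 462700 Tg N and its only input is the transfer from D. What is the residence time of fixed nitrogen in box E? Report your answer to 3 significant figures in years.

Box A: F(A→B) = (110.5 + 1063) − 340.7 = 832.80 Tg N/yr.
Box B: F(B→C) = (832.80 + 254.0) − 597.7 = 489.10 Tg N/yr.
Box C: F(C→D) = (489.10 + 318.9) − 216.6 = 591.40 Tg N/yr.
Box D: F(D→E) = (591.40 + 138.7) − 355.8 = 374.30 Tg N/yr.
Box E throughput = its input = 374.30 Tg N/yr; τ = 462700 / 374.30 = 1236 yr.

1240 yr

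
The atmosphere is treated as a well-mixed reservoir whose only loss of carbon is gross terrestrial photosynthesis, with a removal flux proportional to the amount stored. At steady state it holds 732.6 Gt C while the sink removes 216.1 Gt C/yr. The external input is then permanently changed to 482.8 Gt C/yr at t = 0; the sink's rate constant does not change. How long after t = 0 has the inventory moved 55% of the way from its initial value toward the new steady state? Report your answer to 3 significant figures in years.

τ = M₀/F₀ = 732.6/216.1 = 3.390 yr.
The remaining gap fraction is e^(−t/τ); 55% covered ⇒ e^(−t/τ) = 0.450.
t = −τ ln(0.450) = 3.390 × 0.7985 = 2.707 yr.

2.71 yr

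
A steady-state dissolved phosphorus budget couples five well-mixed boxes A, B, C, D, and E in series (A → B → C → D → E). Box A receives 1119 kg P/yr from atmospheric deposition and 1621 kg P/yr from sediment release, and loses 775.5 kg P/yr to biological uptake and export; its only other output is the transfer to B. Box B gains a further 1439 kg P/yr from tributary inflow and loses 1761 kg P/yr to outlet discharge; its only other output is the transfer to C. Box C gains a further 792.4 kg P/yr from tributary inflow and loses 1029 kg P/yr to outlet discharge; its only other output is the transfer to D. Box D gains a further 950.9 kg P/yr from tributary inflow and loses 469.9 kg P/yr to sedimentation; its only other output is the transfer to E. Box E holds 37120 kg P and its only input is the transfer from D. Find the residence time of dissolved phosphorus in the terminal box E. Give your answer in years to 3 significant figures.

19.7 yr

Box A: F(A→B) = (1119 + 1621) − 775.5 = 1964.5 kg P/yr.
Box B: F(B→C) = (1964.5 + 1439) − 1761 = 1642.5 kg P/yr.
Box C: F(C→D) = (1642.5 + 792.4) − 1029 = 1405.9 kg P/yr.
Box D: F(D→E) = (1405.9 + 950.9) − 469.9 = 1886.9 kg P/yr.
Box E throughput = its input = 1886.9 kg P/yr; τ = 37120 / 1886.9 = 19.67 yr.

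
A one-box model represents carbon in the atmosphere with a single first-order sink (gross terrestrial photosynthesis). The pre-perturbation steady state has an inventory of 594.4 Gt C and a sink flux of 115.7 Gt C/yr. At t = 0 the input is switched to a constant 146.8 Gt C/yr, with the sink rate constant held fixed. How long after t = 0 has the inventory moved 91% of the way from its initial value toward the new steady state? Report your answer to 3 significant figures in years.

12.4 yr

τ = M₀/F₀ = 594.4/115.7 = 5.137 yr.
The remaining gap fraction is e^(−t/τ); 91% covered ⇒ e^(−t/τ) = 0.0900.
t = −τ ln(0.0900) = 5.137 × 2.408 = 12.37 yr.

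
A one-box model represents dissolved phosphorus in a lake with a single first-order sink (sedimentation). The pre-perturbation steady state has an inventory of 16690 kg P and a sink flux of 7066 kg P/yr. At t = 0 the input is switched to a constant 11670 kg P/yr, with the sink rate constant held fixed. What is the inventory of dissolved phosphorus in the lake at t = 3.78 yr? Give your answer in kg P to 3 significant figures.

25400 kg P

The sink rate constant is k = F₀/M₀ = 7066/16690 = 0.4234 yr⁻¹.
Solving dM/dt = F₁ − kM with M(0) = M₀ gives M(t) = F₁/k + (M₀ − F₁/k)·e^(−kt).
F₁/k = 11670/0.4234 = 27565 kg P; kt = 0.4234 × 3.78 = 1.600, e^(−kt) = 0.2018.
M(3.78) = 27565 + (16690 − 27565) × 0.2018 = 27565 − 2195 = 25370 kg P.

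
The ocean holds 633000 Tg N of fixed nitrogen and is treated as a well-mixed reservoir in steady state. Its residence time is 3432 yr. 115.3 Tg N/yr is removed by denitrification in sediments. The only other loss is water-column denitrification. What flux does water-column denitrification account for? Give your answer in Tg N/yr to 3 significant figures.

Total removal F = M/τ = 633000 / 3432 = 184.4 Tg N/yr.
Water-column denitrification = F − (115.3) = 184.4 − 115.3 = 69.14 Tg N/yr.

69.1 Tg N/yr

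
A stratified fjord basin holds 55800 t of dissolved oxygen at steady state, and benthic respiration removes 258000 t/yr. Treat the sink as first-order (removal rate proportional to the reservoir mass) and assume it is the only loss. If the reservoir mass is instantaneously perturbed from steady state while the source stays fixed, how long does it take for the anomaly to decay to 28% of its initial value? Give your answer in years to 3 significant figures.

For a linear reservoir the anomaly decays as exp(−t/τ) with τ = M/F = 55800/258000 = 0.2163 yr.
exp(−t/τ) = 0.28 ⇒ t = −τ ln(0.28) = 0.2163 × 1.273 = 0.2753 yr.

0.275 yr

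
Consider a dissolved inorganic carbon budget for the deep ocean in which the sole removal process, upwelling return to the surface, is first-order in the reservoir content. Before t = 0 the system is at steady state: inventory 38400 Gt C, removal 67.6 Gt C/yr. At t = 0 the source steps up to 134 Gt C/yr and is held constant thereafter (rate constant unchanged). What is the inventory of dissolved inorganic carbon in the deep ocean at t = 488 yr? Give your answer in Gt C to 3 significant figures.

The sink rate constant is k = F₀/M₀ = 67.6/38400 = 0.001760 yr⁻¹.
Solving dM/dt = F₁ − kM with M(0) = M₀ gives M(t) = F₁/k + (M₀ − F₁/k)·e^(−kt).
F₁/k = 134/0.001760 = 76118 Gt C; kt = 0.001760 × 488 = 0.8591, e^(−kt) = 0.4236.
M(488) = 76118 + (38400 − 76118) × 0.4236 = 76118 − 15980 = 60143 Gt C.

60100 Gt C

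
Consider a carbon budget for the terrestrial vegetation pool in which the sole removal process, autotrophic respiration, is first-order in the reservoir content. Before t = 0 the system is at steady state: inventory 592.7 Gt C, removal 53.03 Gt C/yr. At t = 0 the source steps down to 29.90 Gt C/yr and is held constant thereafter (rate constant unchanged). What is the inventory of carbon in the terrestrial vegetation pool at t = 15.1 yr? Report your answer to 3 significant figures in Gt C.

The sink rate constant is k = F₀/M₀ = 53.03/592.7 = 0.08947 yr⁻¹.
Solving dM/dt = F₁ − kM with M(0) = M₀ gives M(t) = F₁/k + (M₀ − F₁/k)·e^(−kt).
F₁/k = 29.90/0.08947 = 334.18 Gt C; kt = 0.08947 × 15.1 = 1.351, e^(−kt) = 0.2590.
M(15.1) = 334.18 + (592.7 − 334.18) × 0.2590 = 334.18 + 66.95 = 401.13 Gt C.

401 Gt C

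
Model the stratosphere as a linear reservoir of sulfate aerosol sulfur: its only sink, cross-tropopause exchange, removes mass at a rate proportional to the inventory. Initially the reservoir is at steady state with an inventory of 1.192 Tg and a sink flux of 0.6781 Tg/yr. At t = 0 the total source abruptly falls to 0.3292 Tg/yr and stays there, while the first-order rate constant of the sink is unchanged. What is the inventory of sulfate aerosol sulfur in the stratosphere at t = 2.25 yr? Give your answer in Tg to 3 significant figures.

0.749 Tg

Residence time τ = M₀/F₀ = 1.758 yr. The eventual steady state is M_∞ = M₀·(F₁/F₀) = 1.192 × 0.3292/0.6781 = 0.57869 Tg.
The anomaly ΔM(t) = M(t) − M_∞ decays as ΔM₀·e^(−t/τ) with ΔM₀ = 1.192 − 0.57869 = 0.6133 Tg.
At t = 2.25 yr, e^(−t/τ) = e^(−1.280) = 0.2780, so ΔM = 0.1705 Tg and M = 0.57869 + 0.1705 = 0.74921 Tg.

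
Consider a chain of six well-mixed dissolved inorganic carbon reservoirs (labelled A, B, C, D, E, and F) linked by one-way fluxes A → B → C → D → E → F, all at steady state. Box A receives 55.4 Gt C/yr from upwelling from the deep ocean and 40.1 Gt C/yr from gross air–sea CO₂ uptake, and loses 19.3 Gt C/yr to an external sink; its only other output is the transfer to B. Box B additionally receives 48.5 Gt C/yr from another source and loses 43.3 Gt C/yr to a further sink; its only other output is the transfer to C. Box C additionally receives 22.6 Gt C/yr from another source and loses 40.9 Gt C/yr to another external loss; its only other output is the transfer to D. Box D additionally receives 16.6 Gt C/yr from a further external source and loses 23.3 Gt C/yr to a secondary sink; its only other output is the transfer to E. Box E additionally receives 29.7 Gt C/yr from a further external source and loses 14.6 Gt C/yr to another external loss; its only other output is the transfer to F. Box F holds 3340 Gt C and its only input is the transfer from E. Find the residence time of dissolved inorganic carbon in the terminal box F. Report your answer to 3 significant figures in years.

Box A: F(A→B) = (55.4 + 40.1) − 19.3 = 76.200 Gt C/yr.
Box B: F(B→C) = (76.200 + 48.5) − 43.3 = 81.400 Gt C/yr.
Box C: F(C→D) = (81.400 + 22.6) − 40.9 = 63.100 Gt C/yr.
Box D: F(D→E) = (63.100 + 16.6) − 23.3 = 56.400 Gt C/yr.
Box E: F(E→F) = (56.400 + 29.7) − 14.6 = 71.500 Gt C/yr.
Box F throughput = its input = 71.500 Gt C/yr; τ = 3340 / 71.500 = 46.71 yr.

46.7 yr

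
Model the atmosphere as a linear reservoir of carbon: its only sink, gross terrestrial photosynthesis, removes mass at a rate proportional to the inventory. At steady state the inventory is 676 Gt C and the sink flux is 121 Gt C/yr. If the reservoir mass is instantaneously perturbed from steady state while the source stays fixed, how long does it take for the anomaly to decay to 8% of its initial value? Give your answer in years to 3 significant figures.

For a linear reservoir the anomaly decays as exp(−t/τ) with τ = M/F = 676/121 = 5.587 yr.
exp(−t/τ) = 0.08 ⇒ t = −τ ln(0.08) = 5.587 × 2.526 = 14.11 yr.

14.1 yr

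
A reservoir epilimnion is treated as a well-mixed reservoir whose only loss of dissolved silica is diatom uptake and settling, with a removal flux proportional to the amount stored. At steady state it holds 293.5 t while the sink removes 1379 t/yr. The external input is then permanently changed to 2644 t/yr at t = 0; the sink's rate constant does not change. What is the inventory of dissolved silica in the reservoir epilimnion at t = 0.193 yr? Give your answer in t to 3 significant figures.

454 t

Residence time τ = M₀/F₀ = 0.2128 yr. The eventual steady state is M_∞ = M₀·(F₁/F₀) = 293.5 × 2644/1379 = 562.74 t.
The anomaly ΔM(t) = M(t) − M_∞ decays as ΔM₀·e^(−t/τ) with ΔM₀ = 293.5 − 562.74 = −269.2 t.
At t = 0.193 yr, e^(−t/τ) = e^(−0.9068) = 0.4038, so ΔM = −108.7 t and M = 562.74 − 108.7 = 454.02 t.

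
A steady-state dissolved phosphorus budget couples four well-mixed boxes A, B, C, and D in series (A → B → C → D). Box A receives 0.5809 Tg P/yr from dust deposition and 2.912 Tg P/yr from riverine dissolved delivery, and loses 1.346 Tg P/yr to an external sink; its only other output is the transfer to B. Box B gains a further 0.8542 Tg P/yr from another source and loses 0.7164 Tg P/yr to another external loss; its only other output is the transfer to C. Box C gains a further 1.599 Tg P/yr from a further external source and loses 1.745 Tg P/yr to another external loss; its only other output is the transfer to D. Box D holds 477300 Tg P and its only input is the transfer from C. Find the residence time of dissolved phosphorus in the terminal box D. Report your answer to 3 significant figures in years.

Box A: F(A→B) = (0.5809 + 2.912) − 1.346 = 2.1469 Tg P/yr.
Box B: F(B→C) = (2.1469 + 0.8542) − 0.7164 = 2.2847 Tg P/yr.
Box C: F(C→D) = (2.2847 + 1.599) − 1.745 = 2.1387 Tg P/yr.
Box D throughput = its input = 2.1387 Tg P/yr; τ = 477300 / 2.1387 = 223200 yr.

223000 yr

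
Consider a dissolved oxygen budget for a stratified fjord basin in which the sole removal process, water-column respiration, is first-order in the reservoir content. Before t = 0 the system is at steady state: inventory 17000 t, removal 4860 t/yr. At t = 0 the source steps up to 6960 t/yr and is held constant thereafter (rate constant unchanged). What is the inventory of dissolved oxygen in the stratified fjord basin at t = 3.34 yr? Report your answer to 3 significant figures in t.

τ = M₀/F₀ = 17000/4860 = 3.498 yr; rate constant k = 1/τ.
New steady state M_∞ = F₁/k = F₁·τ = 6960 × 3.498 = 24346 t.
M(t) = M_∞ + (M₀ − M_∞)·e^(−t/τ); t/τ = 3.34/3.498 = 0.9548, so e^(−t/τ) = 0.3849.
M(t) = 24346 − 7346 × 0.3849 = 21519 t.

21500 t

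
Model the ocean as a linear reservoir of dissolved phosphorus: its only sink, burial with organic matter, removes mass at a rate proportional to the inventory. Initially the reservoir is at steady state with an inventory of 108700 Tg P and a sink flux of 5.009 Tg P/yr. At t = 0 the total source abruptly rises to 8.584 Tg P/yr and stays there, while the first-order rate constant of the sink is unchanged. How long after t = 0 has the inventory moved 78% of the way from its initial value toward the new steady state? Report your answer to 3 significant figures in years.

τ = M₀/F₀ = 108700/5.009 = 21700 yr.
The remaining gap fraction is e^(−t/τ); 78% covered ⇒ e^(−t/τ) = 0.220.
t = −τ ln(0.220) = 21700 × 1.514 = 32860 yr.

32900 yr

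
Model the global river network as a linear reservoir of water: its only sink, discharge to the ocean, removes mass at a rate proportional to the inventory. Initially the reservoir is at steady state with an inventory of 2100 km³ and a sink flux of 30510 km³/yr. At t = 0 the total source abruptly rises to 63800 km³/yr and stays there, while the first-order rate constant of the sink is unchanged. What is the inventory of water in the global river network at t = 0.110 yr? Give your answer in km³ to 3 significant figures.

Residence time τ = M₀/F₀ = 0.06883 yr. The eventual steady state is M_∞ = M₀·(F₁/F₀) = 2100 × 63800/30510 = 4391.3 km³.
The anomaly ΔM(t) = M(t) − M_∞ decays as ΔM₀·e^(−t/τ) with ΔM₀ = 2100 − 4391.3 = −2291 km³.
At t = 0.110 yr, e^(−t/τ) = e^(−1.598) = 0.2023, so ΔM = −463.5 km³ and M = 4391.3 − 463.5 = 3927.9 km³.

3930 km³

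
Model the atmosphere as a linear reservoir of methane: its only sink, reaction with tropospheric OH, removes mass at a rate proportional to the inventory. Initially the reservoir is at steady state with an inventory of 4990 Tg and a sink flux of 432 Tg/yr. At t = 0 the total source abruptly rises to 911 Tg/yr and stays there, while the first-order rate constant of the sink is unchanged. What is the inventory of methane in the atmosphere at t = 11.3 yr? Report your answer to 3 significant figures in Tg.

τ = M₀/F₀ = 4990/432 = 11.55 yr; rate constant k = 1/τ.
New steady state M_∞ = F₁/k = F₁·τ = 911 × 11.55 = 10523 Tg.
M(t) = M_∞ + (M₀ − M_∞)·e^(−t/τ); t/τ = 11.3/11.55 = 0.9783, so e^(−t/τ) = 0.3760.
M(t) = 10523 − 5533 × 0.3760 = 8442.8 Tg.

8440 Tg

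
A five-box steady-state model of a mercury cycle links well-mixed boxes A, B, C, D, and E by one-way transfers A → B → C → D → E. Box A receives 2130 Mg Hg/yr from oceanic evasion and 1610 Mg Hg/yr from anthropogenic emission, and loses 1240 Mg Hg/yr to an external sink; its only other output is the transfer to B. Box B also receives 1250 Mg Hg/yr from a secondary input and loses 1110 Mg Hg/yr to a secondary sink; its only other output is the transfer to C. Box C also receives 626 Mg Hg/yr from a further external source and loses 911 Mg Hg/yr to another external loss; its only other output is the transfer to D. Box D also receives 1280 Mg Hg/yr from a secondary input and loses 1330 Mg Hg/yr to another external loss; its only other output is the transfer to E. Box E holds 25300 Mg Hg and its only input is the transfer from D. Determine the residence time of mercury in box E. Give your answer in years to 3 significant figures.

11.0 yr

Box A: F(A→B) = (2130 + 1610) − 1240 = 2500.0 Mg Hg/yr.
Box B: F(B→C) = (2500.0 + 1250) − 1110 = 2640.0 Mg Hg/yr.
Box C: F(C→D) = (2640.0 + 626) − 911 = 2355.0 Mg Hg/yr.
Box D: F(D→E) = (2355.0 + 1280) − 1330 = 2305.0 Mg Hg/yr.
Box E throughput = its input = 2305.0 Mg Hg/yr; τ = 25300 / 2305.0 = 10.98 yr.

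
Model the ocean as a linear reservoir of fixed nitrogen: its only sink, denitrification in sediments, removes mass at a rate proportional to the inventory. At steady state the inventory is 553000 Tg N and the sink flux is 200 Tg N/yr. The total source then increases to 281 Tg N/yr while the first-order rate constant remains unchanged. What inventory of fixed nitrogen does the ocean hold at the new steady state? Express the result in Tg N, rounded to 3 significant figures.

Rate constant k = F/M = 200 / 553000 = 0.0003617 yr⁻¹.
At the new steady state, source = k·M_new ⇒ M_new = 281 / 0.0003617 = 777000 Tg N.
(Equivalently M_new = M × F_new/F_old = 553000 × 281/200.)

777000 Tg N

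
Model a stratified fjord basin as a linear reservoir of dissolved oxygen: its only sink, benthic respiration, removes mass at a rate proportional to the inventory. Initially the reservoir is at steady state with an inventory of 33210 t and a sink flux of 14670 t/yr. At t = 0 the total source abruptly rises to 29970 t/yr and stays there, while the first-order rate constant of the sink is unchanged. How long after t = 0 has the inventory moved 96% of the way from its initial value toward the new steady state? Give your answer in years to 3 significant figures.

τ = M₀/F₀ = 33210/14670 = 2.264 yr.
The remaining gap fraction is e^(−t/τ); 96% covered ⇒ e^(−t/τ) = 0.0400.
t = −τ ln(0.0400) = 2.264 × 3.219 = 7.287 yr.

7.29 yr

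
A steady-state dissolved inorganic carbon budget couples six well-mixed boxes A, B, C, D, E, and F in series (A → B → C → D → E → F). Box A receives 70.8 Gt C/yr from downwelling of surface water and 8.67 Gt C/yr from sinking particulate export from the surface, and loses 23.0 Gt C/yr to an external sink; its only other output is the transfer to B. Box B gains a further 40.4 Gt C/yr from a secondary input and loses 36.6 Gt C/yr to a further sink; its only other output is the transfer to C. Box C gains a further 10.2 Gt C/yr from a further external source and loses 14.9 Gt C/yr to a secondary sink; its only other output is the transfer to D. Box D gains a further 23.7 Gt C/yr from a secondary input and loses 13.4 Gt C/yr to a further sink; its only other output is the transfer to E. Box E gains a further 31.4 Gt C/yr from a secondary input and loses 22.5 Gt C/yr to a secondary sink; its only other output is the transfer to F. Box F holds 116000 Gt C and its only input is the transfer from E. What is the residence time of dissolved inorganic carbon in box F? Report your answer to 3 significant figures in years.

Box A: F(A→B) = (70.8 + 8.67) − 23.0 = 56.470 Gt C/yr.
Box B: F(B→C) = (56.470 + 40.4) − 36.6 = 60.270 Gt C/yr.
Box C: F(C→D) = (60.270 + 10.2) − 14.9 = 55.570 Gt C/yr.
Box D: F(D→E) = (55.570 + 23.7) − 13.4 = 65.870 Gt C/yr.
Box E: F(E→F) = (65.870 + 31.4) − 22.5 = 74.770 Gt C/yr.
Box F throughput = its input = 74.770 Gt C/yr; τ = 116000 / 74.770 = 1551 yr.

1550 yr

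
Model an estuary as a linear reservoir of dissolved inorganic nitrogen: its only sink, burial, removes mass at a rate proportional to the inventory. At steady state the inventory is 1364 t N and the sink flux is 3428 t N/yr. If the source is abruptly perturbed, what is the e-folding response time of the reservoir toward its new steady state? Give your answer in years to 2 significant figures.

0.40 yr

For a linear reservoir the response time equals the residence time τ = M/F.
τ = 1364 / 3428 = 0.3979 yr.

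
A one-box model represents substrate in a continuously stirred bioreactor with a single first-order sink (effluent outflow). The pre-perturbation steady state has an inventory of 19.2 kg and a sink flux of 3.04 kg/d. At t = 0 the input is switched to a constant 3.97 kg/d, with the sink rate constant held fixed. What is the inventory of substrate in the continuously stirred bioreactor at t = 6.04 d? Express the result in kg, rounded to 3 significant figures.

22.8 kg

The sink rate constant is k = F₀/M₀ = 3.04/19.2 = 0.1583 d⁻¹.
Solving dM/dt = F₁ − kM with M(0) = M₀ gives M(t) = F₁/k + (M₀ − F₁/k)·e^(−kt).
F₁/k = 3.97/0.1583 = 25.074 kg; kt = 0.1583 × 6.04 = 0.9563, e^(−kt) = 0.3843.
M(6.04) = 25.074 + (19.2 − 25.074) × 0.3843 = 25.074 − 2.257 = 22.816 kg.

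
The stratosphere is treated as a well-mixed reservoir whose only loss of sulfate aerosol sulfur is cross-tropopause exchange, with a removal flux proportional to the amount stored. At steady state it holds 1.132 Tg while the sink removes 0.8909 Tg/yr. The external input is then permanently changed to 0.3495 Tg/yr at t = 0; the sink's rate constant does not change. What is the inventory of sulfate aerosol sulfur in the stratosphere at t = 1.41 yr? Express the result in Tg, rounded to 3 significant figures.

0.671 Tg

Residence time τ = M₀/F₀ = 1.271 yr. The eventual steady state is M_∞ = M₀·(F₁/F₀) = 1.132 × 0.3495/0.8909 = 0.44408 Tg.
The anomaly ΔM(t) = M(t) − M_∞ decays as ΔM₀·e^(−t/τ) with ΔM₀ = 1.132 − 0.44408 = 0.6879 Tg.
At t = 1.41 yr, e^(−t/τ) = e^(−1.110) = 0.3297, so ΔM = 0.2268 Tg and M = 0.44408 + 0.2268 = 0.67086 Tg.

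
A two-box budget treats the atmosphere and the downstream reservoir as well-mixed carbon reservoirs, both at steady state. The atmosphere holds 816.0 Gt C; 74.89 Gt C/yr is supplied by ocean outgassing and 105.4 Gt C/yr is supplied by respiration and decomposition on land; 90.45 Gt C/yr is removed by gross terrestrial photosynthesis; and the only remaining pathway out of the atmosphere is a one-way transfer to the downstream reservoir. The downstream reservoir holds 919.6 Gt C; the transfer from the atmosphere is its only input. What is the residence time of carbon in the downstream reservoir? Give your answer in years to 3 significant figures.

Balance the atmosphere: ΣF_in = 74.89 + 105.4 = 180.29 Gt C/yr.
Transfer to the downstream reservoir = ΣF_in − (90.45) = 89.840 Gt C/yr.
At steady state the output of the downstream reservoir equals its input, 89.840 Gt C/yr.
τ = M / F = 919.6 / 89.840 = 10.24 yr.

10.2 yr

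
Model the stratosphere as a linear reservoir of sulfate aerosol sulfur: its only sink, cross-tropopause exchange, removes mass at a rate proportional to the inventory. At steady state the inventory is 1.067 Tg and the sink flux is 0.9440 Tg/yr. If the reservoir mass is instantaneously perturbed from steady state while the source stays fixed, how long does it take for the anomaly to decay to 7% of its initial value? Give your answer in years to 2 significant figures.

3.0 yr

For a linear reservoir the anomaly decays as exp(−t/τ) with τ = M/F = 1.067/0.9440 = 1.130 yr.
exp(−t/τ) = 0.07 ⇒ t = −τ ln(0.07) = 1.130 × 2.659 = 3.006 yr.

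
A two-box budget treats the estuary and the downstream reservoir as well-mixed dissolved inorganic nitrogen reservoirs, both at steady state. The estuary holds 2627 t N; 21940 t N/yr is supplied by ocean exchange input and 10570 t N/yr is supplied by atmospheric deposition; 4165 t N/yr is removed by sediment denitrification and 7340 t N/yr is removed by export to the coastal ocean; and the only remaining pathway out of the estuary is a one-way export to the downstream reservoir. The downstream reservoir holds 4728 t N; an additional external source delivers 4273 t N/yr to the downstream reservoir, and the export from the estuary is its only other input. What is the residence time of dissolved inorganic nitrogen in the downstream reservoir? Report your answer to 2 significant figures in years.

Balance the estuary: ΣF_in = 21940 + 10570 = 32510 t N/yr.
Export to the downstream reservoir = ΣF_in − (4165 + 7340) = 21005 t N/yr.
Total input to the downstream reservoir = 21005 + 4273 = 25278 t N/yr; at steady state this equals its total output.
τ = M / F = 4728 / 25278 = 0.1870 yr.

0.19 yr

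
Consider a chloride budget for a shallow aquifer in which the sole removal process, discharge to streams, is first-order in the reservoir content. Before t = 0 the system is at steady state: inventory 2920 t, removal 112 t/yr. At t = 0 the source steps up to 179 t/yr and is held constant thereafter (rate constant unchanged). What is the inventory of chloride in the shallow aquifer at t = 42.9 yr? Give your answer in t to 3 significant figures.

4330 t

τ = M₀/F₀ = 2920/112 = 26.07 yr; rate constant k = 1/τ.
New steady state M_∞ = F₁/k = F₁·τ = 179 × 26.07 = 4666.8 t.
M(t) = M_∞ + (M₀ − M_∞)·e^(−t/τ); t/τ = 42.9/26.07 = 1.645, so e^(−t/τ) = 0.1929.
M(t) = 4666.8 − 1747 × 0.1929 = 4329.8 t.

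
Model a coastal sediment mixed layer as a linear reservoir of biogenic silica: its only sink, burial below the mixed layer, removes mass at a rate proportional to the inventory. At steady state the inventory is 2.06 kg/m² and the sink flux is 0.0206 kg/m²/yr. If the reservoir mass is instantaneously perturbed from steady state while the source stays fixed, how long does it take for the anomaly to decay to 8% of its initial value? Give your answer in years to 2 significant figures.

250 yr

For a linear reservoir the anomaly decays as exp(−t/τ) with τ = M/F = 2.06/0.0206 = 100.0 yr.
exp(−t/τ) = 0.08 ⇒ t = −τ ln(0.08) = 100.0 × 2.526 = 252.6 yr.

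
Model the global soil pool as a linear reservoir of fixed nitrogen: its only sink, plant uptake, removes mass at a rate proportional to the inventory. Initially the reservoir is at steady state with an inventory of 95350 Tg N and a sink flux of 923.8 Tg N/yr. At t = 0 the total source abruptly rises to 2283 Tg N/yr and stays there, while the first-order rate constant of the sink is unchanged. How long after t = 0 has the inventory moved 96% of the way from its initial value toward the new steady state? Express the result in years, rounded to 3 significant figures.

τ = M₀/F₀ = 95350/923.8 = 103.2 yr.
The remaining gap fraction is e^(−t/τ); 96% covered ⇒ e^(−t/τ) = 0.0400.
t = −τ ln(0.0400) = 103.2 × 3.219 = 332.2 yr.

332 yr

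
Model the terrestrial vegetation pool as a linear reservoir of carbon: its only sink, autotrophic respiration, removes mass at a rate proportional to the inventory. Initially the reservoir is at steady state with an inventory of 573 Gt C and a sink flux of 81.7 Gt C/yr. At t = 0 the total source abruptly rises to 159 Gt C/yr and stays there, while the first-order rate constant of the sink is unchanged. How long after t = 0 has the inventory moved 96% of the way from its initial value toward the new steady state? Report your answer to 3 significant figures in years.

τ = M₀/F₀ = 573/81.7 = 7.013 yr.
The remaining gap fraction is e^(−t/τ); 96% covered ⇒ e^(−t/τ) = 0.0400.
t = −τ ln(0.0400) = 7.013 × 3.219 = 22.58 yr.

22.6 yr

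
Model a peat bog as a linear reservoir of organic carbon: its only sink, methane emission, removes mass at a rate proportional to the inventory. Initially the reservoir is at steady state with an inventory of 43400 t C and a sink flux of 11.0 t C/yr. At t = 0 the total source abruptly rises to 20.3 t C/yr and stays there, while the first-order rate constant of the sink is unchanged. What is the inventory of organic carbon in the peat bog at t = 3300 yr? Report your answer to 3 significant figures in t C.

Residence time τ = M₀/F₀ = 3945 yr. The eventual steady state is M_∞ = M₀·(F₁/F₀) = 43400 × 20.3/11.0 = 80093 t C.
The anomaly ΔM(t) = M(t) − M_∞ decays as ΔM₀·e^(−t/τ) with ΔM₀ = 43400 − 80093 = −36690 t C.
At t = 3300 yr, e^(−t/τ) = e^(−0.8364) = 0.4333, so ΔM = −15900 t C and M = 80093 − 15900 = 64195 t C.

64200 t C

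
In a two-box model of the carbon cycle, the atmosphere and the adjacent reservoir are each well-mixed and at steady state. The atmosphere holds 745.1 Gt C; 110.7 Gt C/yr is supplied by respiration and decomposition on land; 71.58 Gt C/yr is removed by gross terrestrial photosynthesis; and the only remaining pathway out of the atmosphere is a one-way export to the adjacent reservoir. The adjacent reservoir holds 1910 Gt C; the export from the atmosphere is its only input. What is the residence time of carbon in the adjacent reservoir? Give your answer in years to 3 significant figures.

Balance the atmosphere: ΣF_in = 110.70 Gt C/yr.
Export to the adjacent reservoir = ΣF_in − (71.58) = 39.120 Gt C/yr.
At steady state the output of the adjacent reservoir equals its input, 39.120 Gt C/yr.
τ = M / F = 1910 / 39.120 = 48.82 yr.

48.8 yr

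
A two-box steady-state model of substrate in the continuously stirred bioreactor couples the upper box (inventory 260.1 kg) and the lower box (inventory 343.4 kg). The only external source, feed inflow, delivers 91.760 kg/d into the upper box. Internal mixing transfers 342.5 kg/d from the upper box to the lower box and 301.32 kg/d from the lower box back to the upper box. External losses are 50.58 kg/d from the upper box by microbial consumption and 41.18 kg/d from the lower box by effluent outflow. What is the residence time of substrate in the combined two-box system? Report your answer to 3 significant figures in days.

Treat the two boxes together as one reservoir: the mixing fluxes between them are internal recycling, so τ = ΣM / Σ(external losses).
M_total = 260.1 + 343.4 = 603.50 kg.
ΣF_external_out = 50.58 + 41.18 = 91.760 kg/d.
τ = M_total / ΣF_ext = 603.50 / 91.760 = 6.577 d.

6.58 d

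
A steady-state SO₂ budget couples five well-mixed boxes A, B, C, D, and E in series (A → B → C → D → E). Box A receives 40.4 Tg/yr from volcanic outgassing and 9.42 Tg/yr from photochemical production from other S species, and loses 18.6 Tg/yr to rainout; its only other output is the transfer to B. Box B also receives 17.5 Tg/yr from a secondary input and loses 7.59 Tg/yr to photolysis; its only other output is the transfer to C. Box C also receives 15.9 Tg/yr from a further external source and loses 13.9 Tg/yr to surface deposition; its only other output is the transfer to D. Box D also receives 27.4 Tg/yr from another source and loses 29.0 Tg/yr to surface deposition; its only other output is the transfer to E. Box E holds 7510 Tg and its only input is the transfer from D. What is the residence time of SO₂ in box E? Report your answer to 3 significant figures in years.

181 yr

Box A: F(A→B) = (40.4 + 9.42) − 18.6 = 31.220 Tg/yr.
Box B: F(B→C) = (31.220 + 17.5) − 7.59 = 41.130 Tg/yr.
Box C: F(C→D) = (41.130 + 15.9) − 13.9 = 43.130 Tg/yr.
Box D: F(D→E) = (43.130 + 27.4) − 29.0 = 41.530 Tg/yr.
Box E throughput = its input = 41.530 Tg/yr; τ = 7510 / 41.530 = 180.8 yr.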